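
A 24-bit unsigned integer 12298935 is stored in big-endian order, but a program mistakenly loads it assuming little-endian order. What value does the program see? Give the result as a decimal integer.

12298935 in 24-bit hexadecimal is 0xBBAAB7.
Stored big-endian, the bytes at ascending addresses are BB AA B7.
Read back as little-endian, the first byte is least significant, giving 0xB7AABB.
0xB7AABB = 12036795.

12036795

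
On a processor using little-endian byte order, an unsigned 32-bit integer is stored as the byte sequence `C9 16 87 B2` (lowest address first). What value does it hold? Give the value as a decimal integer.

2995197641

Little-endian: lowest address holds the least-significant byte.
Reassemble most-significant byte first: B2 87 16 C9 → 0xB28716C9.
0xB28716C9 = 2995197641.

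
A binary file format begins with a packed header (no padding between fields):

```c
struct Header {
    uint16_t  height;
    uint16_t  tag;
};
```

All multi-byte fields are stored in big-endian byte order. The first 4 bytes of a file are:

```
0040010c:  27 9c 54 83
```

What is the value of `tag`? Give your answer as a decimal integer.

`tag` follows `height` (2 bytes), so it starts at byte offset 2 and occupies 2 bytes.
Bytes at offsets 2..3: 54 83.
Big-endian stores the most-significant byte at the lowest address.
The bytes are already most-significant first: 0x5483.
0x5483 = 21635.

21635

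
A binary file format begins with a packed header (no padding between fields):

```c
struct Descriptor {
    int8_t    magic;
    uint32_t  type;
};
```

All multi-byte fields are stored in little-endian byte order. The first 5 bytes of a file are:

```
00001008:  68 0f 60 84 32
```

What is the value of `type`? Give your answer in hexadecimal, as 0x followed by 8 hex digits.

`type` follows `magic` (1 byte), so it starts at byte offset 1 and occupies 4 bytes.
Bytes at offsets 1..4: 0F 60 84 32.
In little-endian order the low byte comes first in memory.
Reassemble most-significant byte first: 32 84 60 0F → 0x3284600F.

0x3284600F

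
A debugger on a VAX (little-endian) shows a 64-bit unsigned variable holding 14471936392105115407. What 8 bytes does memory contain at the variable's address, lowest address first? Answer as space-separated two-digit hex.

14471936392105115407 in hexadecimal, padded to 64 bits, is 0xC8D6A57917793F0F.
Split into bytes (most-significant first): C8 D6 A5 79 17 79 3F 0F.
Little-endian stores the least-significant byte at the lowest address.
So at ascending addresses the bytes are 0F 3F 79 17 79 A5 D6 C8.

0F 3F 79 17 79 A5 D6 C8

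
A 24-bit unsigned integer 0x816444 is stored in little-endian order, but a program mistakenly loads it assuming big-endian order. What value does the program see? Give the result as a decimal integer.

Stored little-endian, the bytes at ascending addresses are 44 64 81.
Read back as big-endian, the last byte is least significant, giving 0x446481.
0x446481 = 4482177.

4482177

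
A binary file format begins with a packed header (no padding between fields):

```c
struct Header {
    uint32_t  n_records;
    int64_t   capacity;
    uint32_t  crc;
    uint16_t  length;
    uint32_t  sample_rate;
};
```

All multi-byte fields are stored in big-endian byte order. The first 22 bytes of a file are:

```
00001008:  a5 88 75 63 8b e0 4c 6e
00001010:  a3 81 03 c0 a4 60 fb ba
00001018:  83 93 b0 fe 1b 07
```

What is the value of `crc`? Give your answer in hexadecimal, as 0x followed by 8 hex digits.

0xA460FBBA

`crc` follows `n_records` (4 B), `capacity` (8 B), so it starts at offset 4 + 8 = 12 and occupies 4 bytes.
Bytes at offsets 12..15: A4 60 FB BA.
Big-endian stores the most-significant byte at the lowest address.
The bytes are already most-significant first: 0xA460FBBA.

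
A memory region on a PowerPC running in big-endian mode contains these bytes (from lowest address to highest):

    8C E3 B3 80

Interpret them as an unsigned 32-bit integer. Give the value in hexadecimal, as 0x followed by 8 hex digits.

0x8CE3B380

In big-endian order the high byte comes first in memory.
The bytes are already most-significant first: 0x8CE3B380.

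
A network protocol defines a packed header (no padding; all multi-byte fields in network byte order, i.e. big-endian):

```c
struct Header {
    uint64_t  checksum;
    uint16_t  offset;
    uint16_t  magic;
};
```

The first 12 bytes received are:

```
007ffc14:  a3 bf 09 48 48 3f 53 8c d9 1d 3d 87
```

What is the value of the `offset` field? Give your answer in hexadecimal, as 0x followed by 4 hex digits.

0xD91D

`offset` follows `checksum` (8 bytes), so it starts at byte offset 8 and occupies 2 bytes.
Bytes at offsets 8..9: D9 1D.
Big-endian: lowest address holds the most-significant byte.
The bytes are already most-significant first: 0xD91D.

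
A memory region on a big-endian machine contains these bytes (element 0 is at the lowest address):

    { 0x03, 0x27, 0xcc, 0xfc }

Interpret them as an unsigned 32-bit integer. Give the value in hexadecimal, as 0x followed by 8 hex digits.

Big-endian stores the most-significant byte at the lowest address.
The bytes are already most-significant first: 0x0327CCFC.

0x0327CCFC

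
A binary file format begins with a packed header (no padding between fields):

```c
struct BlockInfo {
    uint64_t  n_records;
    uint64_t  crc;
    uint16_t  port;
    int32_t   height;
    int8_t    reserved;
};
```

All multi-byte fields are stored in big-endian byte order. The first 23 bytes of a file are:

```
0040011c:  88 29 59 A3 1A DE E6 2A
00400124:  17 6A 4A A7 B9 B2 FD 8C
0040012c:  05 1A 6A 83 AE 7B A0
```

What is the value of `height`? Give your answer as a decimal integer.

`height` follows `n_records` (8 B), `crc` (8 B), `port` (2 B), so it starts at offset 8 + 8 + 2 = 18 and occupies 4 bytes.
Bytes at offsets 18..21: 6A 83 AE 7B.
Big-endian: lowest address holds the most-significant byte.
The bytes are already most-significant first: 0x6A83AE7B.
0x6A83AE7B = 1787014779.

1787014779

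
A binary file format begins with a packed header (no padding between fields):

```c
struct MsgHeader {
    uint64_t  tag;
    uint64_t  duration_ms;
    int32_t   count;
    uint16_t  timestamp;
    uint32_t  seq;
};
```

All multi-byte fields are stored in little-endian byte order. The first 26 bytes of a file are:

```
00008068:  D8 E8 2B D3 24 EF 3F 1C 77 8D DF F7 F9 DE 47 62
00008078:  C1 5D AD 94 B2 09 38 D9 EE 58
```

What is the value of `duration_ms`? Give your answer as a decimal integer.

7081874104250240375

`duration_ms` follows `tag` (8 bytes), so it starts at byte offset 8 and occupies 8 bytes.
Bytes at offsets 8..15: 77 8D DF F7 F9 DE 47 62.
Little-endian stores the least-significant byte at the lowest address.
Reassemble most-significant byte first: 62 47 DE F9 F7 DF 8D 77 → 0x6247DEF9F7DF8D77.
0x6247DEF9F7DF8D77 = 7081874104250240375.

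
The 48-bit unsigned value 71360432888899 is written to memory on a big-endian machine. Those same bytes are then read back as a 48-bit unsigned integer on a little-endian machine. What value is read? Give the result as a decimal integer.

74613260674624

71360432888899 in 48-bit hexadecimal is 0x40E6E540DC43.
Stored big-endian, the bytes at ascending addresses are 40 E6 E5 40 DC 43.
Read back as little-endian, the first byte is least significant, giving 0x43DC40E5E640.
0x43DC40E5E640 = 74613260674624.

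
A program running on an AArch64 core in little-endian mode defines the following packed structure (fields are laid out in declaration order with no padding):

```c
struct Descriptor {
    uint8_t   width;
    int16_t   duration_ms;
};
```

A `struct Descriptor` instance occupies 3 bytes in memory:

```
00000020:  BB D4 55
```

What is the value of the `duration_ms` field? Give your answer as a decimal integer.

`duration_ms` follows `width` (1 byte), so it starts at byte offset 1 and occupies 2 bytes.
Bytes at offsets 1..2: D4 55.
Little-endian stores the least-significant byte at the lowest address.
Reassemble most-significant byte first: 55 D4 → 0x55D4.
0x55D4 = 21972.

21972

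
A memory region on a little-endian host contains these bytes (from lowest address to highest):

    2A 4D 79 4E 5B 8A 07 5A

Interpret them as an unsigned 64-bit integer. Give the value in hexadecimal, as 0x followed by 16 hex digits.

0x5A078A5B4E794D2A

In little-endian order the low byte comes first in memory.
Reassemble most-significant byte first: 5A 07 8A 5B 4E 79 4D 2A → 0x5A078A5B4E794D2A.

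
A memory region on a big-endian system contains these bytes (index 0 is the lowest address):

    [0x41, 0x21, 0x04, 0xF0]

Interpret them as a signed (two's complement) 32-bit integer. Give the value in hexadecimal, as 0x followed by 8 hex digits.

Big-endian: lowest address holds the most-significant byte.
The bytes are already most-significant first: 0x412104F0.

0x412104F0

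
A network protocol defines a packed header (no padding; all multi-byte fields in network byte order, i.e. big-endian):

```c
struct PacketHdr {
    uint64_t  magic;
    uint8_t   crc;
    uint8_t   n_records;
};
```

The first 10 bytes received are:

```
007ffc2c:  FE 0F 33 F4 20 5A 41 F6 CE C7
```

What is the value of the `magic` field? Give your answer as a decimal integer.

`magic` is the first field, at byte offset 0, occupying 8 bytes.
Bytes at offsets 0..7: FE 0F 33 F4 20 5A 41 F6.
Big-endian: lowest address holds the most-significant byte.
The bytes are already most-significant first: 0xFE0F33F4205A41F6.
0xFE0F33F4205A41F6 = 18306908133892178422.

18306908133892178422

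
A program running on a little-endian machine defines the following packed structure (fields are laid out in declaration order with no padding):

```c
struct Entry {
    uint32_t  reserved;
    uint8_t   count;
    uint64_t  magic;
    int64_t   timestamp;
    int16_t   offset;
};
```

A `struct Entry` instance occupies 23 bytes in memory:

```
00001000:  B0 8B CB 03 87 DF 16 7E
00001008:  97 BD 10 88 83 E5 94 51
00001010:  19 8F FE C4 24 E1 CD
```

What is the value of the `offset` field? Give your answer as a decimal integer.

`offset` follows `reserved` (4 B), `count` (1 B), `magic` (8 B), `timestamp` (8 B), so it starts at offset 4 + 1 + 8 + 8 = 21 and occupies 2 bytes.
Bytes at offsets 21..22: E1 CD.
In little-endian order the low byte comes first in memory.
Reassemble most-significant byte first: CD E1 → 0xCDE1.
Top bit is set, so as a signed 16-bit value this is 0xCDE1 − 2^16 = -12831.

-12831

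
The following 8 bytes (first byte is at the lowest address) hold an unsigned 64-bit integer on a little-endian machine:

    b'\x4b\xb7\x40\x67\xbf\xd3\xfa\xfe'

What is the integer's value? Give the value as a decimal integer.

18373230448835868491

In little-endian order the low byte comes first in memory.
Reassemble most-significant byte first: FE FA D3 BF 67 40 B7 4B → 0xFEFAD3BF6740B74B.
0xFEFAD3BF6740B74B = 18373230448835868491.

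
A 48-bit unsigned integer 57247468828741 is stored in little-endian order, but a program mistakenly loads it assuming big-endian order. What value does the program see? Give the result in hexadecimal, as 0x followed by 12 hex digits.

0x45380BF71034

57247468828741 in 48-bit hexadecimal is 0x3410F70B3845.
Stored little-endian, the bytes at ascending addresses are 45 38 0B F7 10 34.
Read back as big-endian, the last byte is least significant, giving 0x45380BF71034.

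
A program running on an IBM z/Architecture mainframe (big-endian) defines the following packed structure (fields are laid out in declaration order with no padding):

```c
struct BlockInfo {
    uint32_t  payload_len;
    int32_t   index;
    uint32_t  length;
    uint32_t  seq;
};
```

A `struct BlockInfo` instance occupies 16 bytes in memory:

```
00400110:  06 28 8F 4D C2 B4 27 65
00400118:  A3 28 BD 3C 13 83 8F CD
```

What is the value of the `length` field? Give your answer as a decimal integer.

`length` follows `payload_len` (4 B), `index` (4 B), so it starts at offset 4 + 4 = 8 and occupies 4 bytes.
Bytes at offsets 8..11: A3 28 BD 3C.
Big-endian: lowest address holds the most-significant byte.
The bytes are already most-significant first: 0xA328BD3C.
0xA328BD3C = 2737356092.

2737356092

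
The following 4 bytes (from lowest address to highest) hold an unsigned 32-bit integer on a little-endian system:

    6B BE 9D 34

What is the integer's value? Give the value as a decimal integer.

882753131

Little-endian stores the least-significant byte at the lowest address.
Reassemble most-significant byte first: 34 9D BE 6B → 0x349DBE6B.
0x349DBE6B = 882753131.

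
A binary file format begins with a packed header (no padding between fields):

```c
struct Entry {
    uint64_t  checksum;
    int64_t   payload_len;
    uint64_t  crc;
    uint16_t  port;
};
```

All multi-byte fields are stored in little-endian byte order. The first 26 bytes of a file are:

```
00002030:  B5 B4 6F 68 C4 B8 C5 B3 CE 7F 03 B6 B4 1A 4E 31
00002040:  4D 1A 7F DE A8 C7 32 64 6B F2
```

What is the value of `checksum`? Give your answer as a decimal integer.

12953963056906351797

`checksum` is the first field, at byte offset 0, occupying 8 bytes.
Bytes at offsets 0..7: B5 B4 6F 68 C4 B8 C5 B3.
Little-endian stores the least-significant byte at the lowest address.
Reassemble most-significant byte first: B3 C5 B8 C4 68 6F B4 B5 → 0xB3C5B8C4686FB4B5.
0xB3C5B8C4686FB4B5 = 12953963056906351797.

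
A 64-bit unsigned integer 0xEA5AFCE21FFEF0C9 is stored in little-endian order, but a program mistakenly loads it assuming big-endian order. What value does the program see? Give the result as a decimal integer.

Stored little-endian, the bytes at ascending addresses are C9 F0 FE 1F E2 FC 5A EA.
Read back as big-endian, the last byte is least significant, giving 0xC9F0FE1FE2FC5AEA.
0xC9F0FE1FE2FC5AEA = 14551409808939703018.

14551409808939703018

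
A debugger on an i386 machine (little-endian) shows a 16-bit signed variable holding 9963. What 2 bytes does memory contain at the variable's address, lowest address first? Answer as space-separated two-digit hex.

9963 in hexadecimal, padded to 16 bits, is 0x26EB.
Split into bytes (most-significant first): 26 EB.
Little-endian: lowest address holds the least-significant byte.
So at ascending addresses the bytes are EB 26.

EB 26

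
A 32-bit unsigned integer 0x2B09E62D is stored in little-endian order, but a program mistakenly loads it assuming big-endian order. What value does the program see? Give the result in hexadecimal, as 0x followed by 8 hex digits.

0x2DE6092B

Stored little-endian, the bytes at ascending addresses are 2D E6 09 2B.
Read back as big-endian, the last byte is least significant, giving 0x2DE6092B.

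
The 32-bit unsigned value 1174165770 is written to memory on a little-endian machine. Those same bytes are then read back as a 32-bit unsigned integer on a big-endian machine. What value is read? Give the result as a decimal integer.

1174165770 in 32-bit hexadecimal is 0x45FC590A.
Stored little-endian, the bytes at ascending addresses are 0A 59 FC 45.
Read back as big-endian, the last byte is least significant, giving 0x0A59FC45.
0x0A59FC45 = 173669445.

173669445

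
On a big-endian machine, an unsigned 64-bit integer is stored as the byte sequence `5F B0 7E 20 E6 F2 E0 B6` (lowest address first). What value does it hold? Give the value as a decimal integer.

In big-endian order the high byte comes first in memory.
The bytes are already most-significant first: 0x5FB07E20E6F2E0B6.
0x5FB07E20E6F2E0B6 = 6895149709282959542.

6895149709282959542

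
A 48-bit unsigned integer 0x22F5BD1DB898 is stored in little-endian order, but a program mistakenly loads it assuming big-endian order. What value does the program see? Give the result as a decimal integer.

Stored little-endian, the bytes at ascending addresses are 98 B8 1D BD F5 22.
Read back as big-endian, the last byte is least significant, giving 0x98B81DBDF522.
0x98B81DBDF522 = 167916540392738.

167916540392738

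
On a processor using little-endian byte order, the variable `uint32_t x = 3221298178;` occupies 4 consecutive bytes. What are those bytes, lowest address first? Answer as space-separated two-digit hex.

3221298178 in hexadecimal, padded to 32 bits, is 0xC0011C02.
Split into bytes (most-significant first): C0 01 1C 02.
In little-endian order the low byte comes first in memory.
So at ascending addresses the bytes are 02 1C 01 C0.

02 1C 01 C0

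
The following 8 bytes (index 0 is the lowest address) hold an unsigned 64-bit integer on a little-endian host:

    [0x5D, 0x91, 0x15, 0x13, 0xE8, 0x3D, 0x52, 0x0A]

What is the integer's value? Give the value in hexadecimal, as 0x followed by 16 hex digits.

0x0A523DE81315915D

Little-endian stores the least-significant byte at the lowest address.
Reassemble most-significant byte first: 0A 52 3D E8 13 15 91 5D → 0x0A523DE81315915D.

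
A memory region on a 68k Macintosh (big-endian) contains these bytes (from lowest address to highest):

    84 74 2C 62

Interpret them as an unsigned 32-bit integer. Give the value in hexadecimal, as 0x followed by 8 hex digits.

0x84742C62

Big-endian stores the most-significant byte at the lowest address.
The bytes are already most-significant first: 0x84742C62.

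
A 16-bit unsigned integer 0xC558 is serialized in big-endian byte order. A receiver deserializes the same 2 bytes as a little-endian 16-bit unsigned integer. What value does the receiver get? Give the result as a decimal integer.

Stored big-endian, the bytes at ascending addresses are C5 58.
Read back as little-endian, the first byte is least significant, giving 0x58C5.
0x58C5 = 22725.

22725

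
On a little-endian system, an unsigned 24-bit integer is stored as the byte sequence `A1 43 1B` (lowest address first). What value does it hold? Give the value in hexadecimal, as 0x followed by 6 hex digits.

In little-endian order the low byte comes first in memory.
Reassemble most-significant byte first: 1B 43 A1 → 0x1B43A1.

0x1B43A1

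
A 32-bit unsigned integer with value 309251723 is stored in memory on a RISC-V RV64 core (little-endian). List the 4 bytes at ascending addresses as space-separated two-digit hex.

8B CE 6E 12

309251723 in hexadecimal, padded to 32 bits, is 0x126ECE8B.
Split into bytes (most-significant first): 12 6E CE 8B.
In little-endian order the low byte comes first in memory.
So at ascending addresses the bytes are 8B CE 6E 12.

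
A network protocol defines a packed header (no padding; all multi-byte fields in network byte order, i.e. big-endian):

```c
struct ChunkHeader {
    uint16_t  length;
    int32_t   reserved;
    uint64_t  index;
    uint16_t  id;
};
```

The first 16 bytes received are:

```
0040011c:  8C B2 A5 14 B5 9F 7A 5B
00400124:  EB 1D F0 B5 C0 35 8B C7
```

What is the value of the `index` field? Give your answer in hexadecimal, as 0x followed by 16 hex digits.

0x7A5BEB1DF0B5C035

`index` follows `length` (2 B), `reserved` (4 B), so it starts at offset 2 + 4 = 6 and occupies 8 bytes.
Bytes at offsets 6..13: 7A 5B EB 1D F0 B5 C0 35.
Big-endian: lowest address holds the most-significant byte.
The bytes are already most-significant first: 0x7A5BEB1DF0B5C035.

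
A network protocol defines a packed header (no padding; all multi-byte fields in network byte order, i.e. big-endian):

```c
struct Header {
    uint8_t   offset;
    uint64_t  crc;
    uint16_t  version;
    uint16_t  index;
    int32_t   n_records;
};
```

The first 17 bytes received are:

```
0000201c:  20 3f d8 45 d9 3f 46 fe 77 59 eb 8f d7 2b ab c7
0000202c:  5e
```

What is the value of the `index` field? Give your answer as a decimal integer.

36823

`index` follows `offset` (1 B), `crc` (8 B), `version` (2 B), so it starts at offset 1 + 8 + 2 = 11 and occupies 2 bytes.
Bytes at offsets 11..12: 8F D7.
Big-endian stores the most-significant byte at the lowest address.
The bytes are already most-significant first: 0x8FD7.
0x8FD7 = 36823.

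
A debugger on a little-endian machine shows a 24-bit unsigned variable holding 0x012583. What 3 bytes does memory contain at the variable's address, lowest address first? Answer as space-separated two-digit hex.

Split into bytes (most-significant first): 01 25 83.
Little-endian: lowest address holds the least-significant byte.
So at ascending addresses the bytes are 83 25 01.

83 25 01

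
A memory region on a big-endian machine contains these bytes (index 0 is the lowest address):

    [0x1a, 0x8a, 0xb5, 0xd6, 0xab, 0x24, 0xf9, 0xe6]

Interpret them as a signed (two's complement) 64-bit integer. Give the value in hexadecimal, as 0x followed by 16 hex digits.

0x1A8AB5D6AB24F9E6

Big-endian stores the most-significant byte at the lowest address.
The bytes are already most-significant first: 0x1A8AB5D6AB24F9E6.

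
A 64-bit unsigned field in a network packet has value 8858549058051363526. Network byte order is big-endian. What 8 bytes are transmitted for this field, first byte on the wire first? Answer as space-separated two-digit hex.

7A EF E3 6F 06 85 D2 C6

8858549058051363526 in hexadecimal, padded to 64 bits, is 0x7AEFE36F0685D2C6.
Split into bytes (most-significant first): 7A EF E3 6F 06 85 D2 C6.
Big-endian: lowest address holds the most-significant byte.
So the memory order matches the most-significant-first order: 7A EF E3 6F 06 85 D2 C6.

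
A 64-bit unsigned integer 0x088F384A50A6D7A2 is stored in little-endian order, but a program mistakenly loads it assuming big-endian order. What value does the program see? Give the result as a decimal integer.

11734030217909931784

Stored little-endian, the bytes at ascending addresses are A2 D7 A6 50 4A 38 8F 08.
Read back as big-endian, the last byte is least significant, giving 0xA2D7A6504A388F08.
0xA2D7A6504A388F08 = 11734030217909931784.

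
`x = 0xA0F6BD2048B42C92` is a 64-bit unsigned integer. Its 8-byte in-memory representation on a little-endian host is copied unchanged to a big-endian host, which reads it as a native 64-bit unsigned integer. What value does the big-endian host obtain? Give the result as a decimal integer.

Stored little-endian, the bytes at ascending addresses are 92 2C B4 48 20 BD F6 A0.
Read back as big-endian, the last byte is least significant, giving 0x922CB44820BDF6A0.
0x922CB44820BDF6A0 = 10532991850392712864.

10532991850392712864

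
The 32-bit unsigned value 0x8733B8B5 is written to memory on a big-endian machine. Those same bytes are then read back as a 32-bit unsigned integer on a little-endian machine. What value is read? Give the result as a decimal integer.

Stored big-endian, the bytes at ascending addresses are 87 33 B8 B5.
Read back as little-endian, the first byte is least significant, giving 0xB5B83387.
0xB5B83387 = 3048747911.

3048747911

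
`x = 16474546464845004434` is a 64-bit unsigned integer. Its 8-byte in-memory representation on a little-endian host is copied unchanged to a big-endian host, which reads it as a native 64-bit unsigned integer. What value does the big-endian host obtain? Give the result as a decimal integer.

16474546464845004434 in 64-bit hexadecimal is 0xE4A158B950C0FE92.
Stored little-endian, the bytes at ascending addresses are 92 FE C0 50 B9 58 A1 E4.
Read back as big-endian, the last byte is least significant, giving 0x92FEC050B958A1E4.
0x92FEC050B958A1E4 = 10592114826561495524.

10592114826561495524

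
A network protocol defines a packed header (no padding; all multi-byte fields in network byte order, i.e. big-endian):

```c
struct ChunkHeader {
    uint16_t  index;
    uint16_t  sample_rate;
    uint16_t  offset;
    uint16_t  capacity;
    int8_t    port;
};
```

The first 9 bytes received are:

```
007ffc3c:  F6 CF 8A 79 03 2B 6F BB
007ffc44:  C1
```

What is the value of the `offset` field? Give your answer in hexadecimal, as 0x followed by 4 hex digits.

0x032B

`offset` follows `index` (2 B), `sample_rate` (2 B), so it starts at offset 2 + 2 = 4 and occupies 2 bytes.
Bytes at offsets 4..5: 03 2B.
Big-endian: lowest address holds the most-significant byte.
The bytes are already most-significant first: 0x032B.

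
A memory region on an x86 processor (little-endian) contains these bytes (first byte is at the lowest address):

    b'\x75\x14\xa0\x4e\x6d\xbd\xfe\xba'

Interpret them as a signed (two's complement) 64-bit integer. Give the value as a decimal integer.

In little-endian order the low byte comes first in memory.
Reassemble most-significant byte first: BA FE BD 6D 4E A0 14 75 → 0xBAFEBD6D4EA01475.
Top bit is set, so as a signed 64-bit value this is 0xBAFEBD6D4EA01475 − 2^64 = -4972328661402250123.

-4972328661402250123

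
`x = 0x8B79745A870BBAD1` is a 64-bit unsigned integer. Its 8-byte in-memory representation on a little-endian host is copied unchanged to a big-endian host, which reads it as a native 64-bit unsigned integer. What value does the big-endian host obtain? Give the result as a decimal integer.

15112404175561193867

Stored little-endian, the bytes at ascending addresses are D1 BA 0B 87 5A 74 79 8B.
Read back as big-endian, the last byte is least significant, giving 0xD1BA0B875A74798B.
0xD1BA0B875A74798B = 15112404175561193867.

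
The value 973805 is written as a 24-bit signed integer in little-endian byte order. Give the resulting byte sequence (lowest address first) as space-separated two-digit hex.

ED DB 0E

973805 in hexadecimal, padded to 24 bits, is 0x0EDBED.
Split into bytes (most-significant first): 0E DB ED.
In little-endian order the low byte comes first in memory.
So at ascending addresses the bytes are ED DB 0E.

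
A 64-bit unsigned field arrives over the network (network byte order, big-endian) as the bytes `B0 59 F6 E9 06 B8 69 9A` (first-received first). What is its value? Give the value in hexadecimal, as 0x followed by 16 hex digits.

Big-endian: lowest address holds the most-significant byte.
The bytes are already most-significant first: 0xB059F6E906B8699A.

0xB059F6E906B8699A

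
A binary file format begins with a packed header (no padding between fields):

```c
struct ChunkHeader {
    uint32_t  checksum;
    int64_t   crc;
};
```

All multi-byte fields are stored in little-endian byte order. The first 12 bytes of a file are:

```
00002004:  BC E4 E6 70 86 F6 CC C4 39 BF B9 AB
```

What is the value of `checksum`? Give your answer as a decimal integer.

`checksum` is the first field, at byte offset 0, occupying 4 bytes.
Bytes at offsets 0..3: BC E4 E6 70.
Little-endian: lowest address holds the least-significant byte.
Reassemble most-significant byte first: 70 E6 E4 BC → 0x70E6E4BC.
0x70E6E4BC = 1894180028.

1894180028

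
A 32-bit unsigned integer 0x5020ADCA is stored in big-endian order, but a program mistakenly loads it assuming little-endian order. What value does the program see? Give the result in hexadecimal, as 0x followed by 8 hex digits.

Stored big-endian, the bytes at ascending addresses are 50 20 AD CA.
Read back as little-endian, the first byte is least significant, giving 0xCAAD2050.

0xCAAD2050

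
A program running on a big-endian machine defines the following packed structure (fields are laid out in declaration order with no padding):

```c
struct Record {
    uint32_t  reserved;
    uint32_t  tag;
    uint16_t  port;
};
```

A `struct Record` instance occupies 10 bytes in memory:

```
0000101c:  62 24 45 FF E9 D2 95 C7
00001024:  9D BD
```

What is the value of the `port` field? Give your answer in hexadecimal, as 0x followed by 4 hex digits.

`port` follows `reserved` (4 B), `tag` (4 B), so it starts at offset 4 + 4 = 8 and occupies 2 bytes.
Bytes at offsets 8..9: 9D BD.
Big-endian: lowest address holds the most-significant byte.
The bytes are already most-significant first: 0x9DBD.

0x9DBD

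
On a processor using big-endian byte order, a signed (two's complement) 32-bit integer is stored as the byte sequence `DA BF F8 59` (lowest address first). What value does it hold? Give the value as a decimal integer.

In big-endian order the high byte comes first in memory.
The bytes are already most-significant first: 0xDABFF859.
Top bit is set, so as a signed 32-bit value this is 0xDABFF859 − 2^32 = -624953255.

-624953255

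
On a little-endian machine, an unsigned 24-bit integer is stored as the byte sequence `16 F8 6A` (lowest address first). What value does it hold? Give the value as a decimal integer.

7010326

Little-endian stores the least-significant byte at the lowest address.
Reassemble most-significant byte first: 6A F8 16 → 0x6AF816.
0x6AF816 = 7010326.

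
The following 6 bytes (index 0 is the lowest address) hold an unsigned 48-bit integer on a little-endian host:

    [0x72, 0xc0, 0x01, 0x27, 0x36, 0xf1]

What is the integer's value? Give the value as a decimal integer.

265214884954226

In little-endian order the low byte comes first in memory.
Reassemble most-significant byte first: F1 36 27 01 C0 72 → 0xF1362701C072.
0xF1362701C072 = 265214884954226.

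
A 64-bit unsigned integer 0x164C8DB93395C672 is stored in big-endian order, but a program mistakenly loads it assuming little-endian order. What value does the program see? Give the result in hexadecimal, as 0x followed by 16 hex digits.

0x72C69533B98D4C16

Stored big-endian, the bytes at ascending addresses are 16 4C 8D B9 33 95 C6 72.
Read back as little-endian, the first byte is least significant, giving 0x72C69533B98D4C16.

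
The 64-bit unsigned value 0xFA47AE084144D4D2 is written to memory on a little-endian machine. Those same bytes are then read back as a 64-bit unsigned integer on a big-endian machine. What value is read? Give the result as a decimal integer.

Stored little-endian, the bytes at ascending addresses are D2 D4 44 41 08 AE 47 FA.
Read back as big-endian, the last byte is least significant, giving 0xD2D4444108AE47FA.
0xD2D4444108AE47FA = 15191842489136728058.

15191842489136728058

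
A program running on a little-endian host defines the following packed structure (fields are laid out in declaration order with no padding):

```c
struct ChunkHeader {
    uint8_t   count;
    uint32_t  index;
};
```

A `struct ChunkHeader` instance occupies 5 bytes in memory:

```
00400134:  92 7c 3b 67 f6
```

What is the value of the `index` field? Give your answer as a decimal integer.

4133960572

`index` follows `count` (1 byte), so it starts at byte offset 1 and occupies 4 bytes.
Bytes at offsets 1..4: 7C 3B 67 F6.
Little-endian stores the least-significant byte at the lowest address.
Reassemble most-significant byte first: F6 67 3B 7C → 0xF6673B7C.
0xF6673B7C = 4133960572.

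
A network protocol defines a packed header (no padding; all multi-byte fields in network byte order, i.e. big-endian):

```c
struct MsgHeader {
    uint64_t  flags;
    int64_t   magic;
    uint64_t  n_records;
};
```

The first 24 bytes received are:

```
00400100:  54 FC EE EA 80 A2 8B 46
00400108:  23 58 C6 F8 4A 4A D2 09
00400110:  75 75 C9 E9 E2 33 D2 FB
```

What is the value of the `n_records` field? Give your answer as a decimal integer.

8463893081072325371

`n_records` follows `flags` (8 B), `magic` (8 B), so it starts at offset 8 + 8 = 16 and occupies 8 bytes.
Bytes at offsets 16..23: 75 75 C9 E9 E2 33 D2 FB.
In big-endian order the high byte comes first in memory.
The bytes are already most-significant first: 0x7575C9E9E233D2FB.
0x7575C9E9E233D2FB = 8463893081072325371.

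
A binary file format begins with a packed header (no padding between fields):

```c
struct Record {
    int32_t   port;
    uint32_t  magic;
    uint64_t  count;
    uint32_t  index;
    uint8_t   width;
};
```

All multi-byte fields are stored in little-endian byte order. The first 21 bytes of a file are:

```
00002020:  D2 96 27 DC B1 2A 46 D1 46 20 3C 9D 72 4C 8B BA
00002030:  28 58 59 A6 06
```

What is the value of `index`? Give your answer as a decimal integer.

2790873128

`index` follows `port` (4 B), `magic` (4 B), `count` (8 B), so it starts at offset 4 + 4 + 8 = 16 and occupies 4 bytes.
Bytes at offsets 16..19: 28 58 59 A6.
In little-endian order the low byte comes first in memory.
Reassemble most-significant byte first: A6 59 58 28 → 0xA6595828.
0xA6595828 = 2790873128.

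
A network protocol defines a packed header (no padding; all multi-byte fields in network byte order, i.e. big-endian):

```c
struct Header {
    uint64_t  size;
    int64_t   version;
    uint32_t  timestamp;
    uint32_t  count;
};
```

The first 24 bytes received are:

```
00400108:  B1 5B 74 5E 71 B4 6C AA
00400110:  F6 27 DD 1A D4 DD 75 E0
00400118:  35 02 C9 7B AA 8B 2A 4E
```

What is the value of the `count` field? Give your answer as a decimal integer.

`count` follows `size` (8 B), `version` (8 B), `timestamp` (4 B), so it starts at offset 8 + 8 + 4 = 20 and occupies 4 bytes.
Bytes at offsets 20..23: AA 8B 2A 4E.
Big-endian stores the most-significant byte at the lowest address.
The bytes are already most-significant first: 0xAA8B2A4E.
0xAA8B2A4E = 2861247054.

2861247054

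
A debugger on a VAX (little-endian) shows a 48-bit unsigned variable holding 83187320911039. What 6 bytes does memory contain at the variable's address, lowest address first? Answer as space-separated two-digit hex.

BF 74 B6 8E A8 4B

83187320911039 in hexadecimal, padded to 48 bits, is 0x4BA88EB674BF.
Split into bytes (most-significant first): 4B A8 8E B6 74 BF.
Little-endian stores the least-significant byte at the lowest address.
So at ascending addresses the bytes are BF 74 B6 8E A8 4B.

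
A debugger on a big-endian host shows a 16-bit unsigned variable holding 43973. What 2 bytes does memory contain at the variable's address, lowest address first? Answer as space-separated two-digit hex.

43973 in hexadecimal, padded to 16 bits, is 0xABC5.
Split into bytes (most-significant first): AB C5.
In big-endian order the high byte comes first in memory.
So the memory order matches the most-significant-first order: AB C5.

AB C5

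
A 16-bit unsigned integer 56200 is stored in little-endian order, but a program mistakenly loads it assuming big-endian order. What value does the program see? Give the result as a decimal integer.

56200 in 16-bit hexadecimal is 0xDB88.
Stored little-endian, the bytes at ascending addresses are 88 DB.
Read back as big-endian, the last byte is least significant, giving 0x88DB.
0x88DB = 35035.

35035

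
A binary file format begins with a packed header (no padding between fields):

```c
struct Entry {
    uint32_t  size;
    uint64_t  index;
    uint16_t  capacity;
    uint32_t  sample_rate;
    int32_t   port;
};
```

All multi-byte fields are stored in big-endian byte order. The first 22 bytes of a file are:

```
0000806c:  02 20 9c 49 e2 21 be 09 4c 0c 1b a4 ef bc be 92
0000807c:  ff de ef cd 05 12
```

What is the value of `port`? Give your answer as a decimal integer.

`port` follows `size` (4 B), `index` (8 B), `capacity` (2 B), `sample_rate` (4 B), so it starts at offset 4 + 8 + 2 + 4 = 18 and occupies 4 bytes.
Bytes at offsets 18..21: EF CD 05 12.
In big-endian order the high byte comes first in memory.
The bytes are already most-significant first: 0xEFCD0512.
Top bit is set, so as a signed 32-bit value this is 0xEFCD0512 − 2^32 = -271776494.

-271776494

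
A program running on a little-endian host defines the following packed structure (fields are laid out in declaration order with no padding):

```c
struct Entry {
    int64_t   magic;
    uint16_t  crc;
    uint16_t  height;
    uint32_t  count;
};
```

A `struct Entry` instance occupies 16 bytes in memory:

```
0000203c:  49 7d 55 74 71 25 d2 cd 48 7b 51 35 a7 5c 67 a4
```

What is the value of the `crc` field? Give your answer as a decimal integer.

31560

`crc` follows `magic` (8 bytes), so it starts at byte offset 8 and occupies 2 bytes.
Bytes at offsets 8..9: 48 7B.
Little-endian stores the least-significant byte at the lowest address.
Reassemble most-significant byte first: 7B 48 → 0x7B48.
0x7B48 = 31560.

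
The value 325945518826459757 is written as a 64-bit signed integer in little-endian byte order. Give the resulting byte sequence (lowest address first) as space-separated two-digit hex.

6D 12 C8 F1 B8 FD 85 04

325945518826459757 in hexadecimal, padded to 64 bits, is 0x0485FDB8F1C8126D.
Split into bytes (most-significant first): 04 85 FD B8 F1 C8 12 6D.
In little-endian order the low byte comes first in memory.
So at ascending addresses the bytes are 6D 12 C8 F1 B8 FD 85 04.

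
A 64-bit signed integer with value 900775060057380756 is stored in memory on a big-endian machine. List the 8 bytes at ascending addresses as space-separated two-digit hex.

0C 80 32 25 05 40 57 94

900775060057380756 in hexadecimal, padded to 64 bits, is 0x0C80322505405794.
Split into bytes (most-significant first): 0C 80 32 25 05 40 57 94.
Big-endian: lowest address holds the most-significant byte.
So the memory order matches the most-significant-first order: 0C 80 32 25 05 40 57 94.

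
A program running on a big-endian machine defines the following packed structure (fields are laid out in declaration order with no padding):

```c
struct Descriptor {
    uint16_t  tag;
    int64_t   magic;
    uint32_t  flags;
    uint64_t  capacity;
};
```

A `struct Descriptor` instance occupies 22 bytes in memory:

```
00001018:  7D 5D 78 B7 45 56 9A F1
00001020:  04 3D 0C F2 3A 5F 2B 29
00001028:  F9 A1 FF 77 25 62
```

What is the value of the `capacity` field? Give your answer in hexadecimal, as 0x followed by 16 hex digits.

0x2B29F9A1FF772562

`capacity` follows `tag` (2 B), `magic` (8 B), `flags` (4 B), so it starts at offset 2 + 8 + 4 = 14 and occupies 8 bytes.
Bytes at offsets 14..21: 2B 29 F9 A1 FF 77 25 62.
In big-endian order the high byte comes first in memory.
The bytes are already most-significant first: 0x2B29F9A1FF772562.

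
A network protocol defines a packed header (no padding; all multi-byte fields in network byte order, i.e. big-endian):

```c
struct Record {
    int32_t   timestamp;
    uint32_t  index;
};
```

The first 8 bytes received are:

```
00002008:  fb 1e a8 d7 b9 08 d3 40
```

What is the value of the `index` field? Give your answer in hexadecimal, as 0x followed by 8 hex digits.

0xB908D340

`index` follows `timestamp` (4 bytes), so it starts at byte offset 4 and occupies 4 bytes.
Bytes at offsets 4..7: B9 08 D3 40.
In big-endian order the high byte comes first in memory.
The bytes are already most-significant first: 0xB908D340.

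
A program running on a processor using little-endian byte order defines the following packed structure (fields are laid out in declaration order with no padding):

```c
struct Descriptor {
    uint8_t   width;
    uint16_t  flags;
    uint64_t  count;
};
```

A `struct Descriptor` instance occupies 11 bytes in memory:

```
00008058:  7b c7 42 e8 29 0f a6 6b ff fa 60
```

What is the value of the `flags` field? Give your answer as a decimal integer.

`flags` follows `width` (1 byte), so it starts at byte offset 1 and occupies 2 bytes.
Bytes at offsets 1..2: C7 42.
Little-endian stores the least-significant byte at the lowest address.
Reassemble most-significant byte first: 42 C7 → 0x42C7.
0x42C7 = 17095.

17095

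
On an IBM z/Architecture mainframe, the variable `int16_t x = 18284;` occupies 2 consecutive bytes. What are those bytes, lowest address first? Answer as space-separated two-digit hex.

18284 in hexadecimal, padded to 16 bits, is 0x476C.
Split into bytes (most-significant first): 47 6C.
Big-endian stores the most-significant byte at the lowest address.
So the memory order matches the most-significant-first order: 47 6C.

47 6C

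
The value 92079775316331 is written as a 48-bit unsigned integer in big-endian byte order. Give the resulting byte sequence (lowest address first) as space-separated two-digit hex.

92079775316331 in hexadecimal, padded to 48 bits, is 0x53BEFE4C796B.
Split into bytes (most-significant first): 53 BE FE 4C 79 6B.
In big-endian order the high byte comes first in memory.
So the memory order matches the most-significant-first order: 53 BE FE 4C 79 6B.

53 BE FE 4C 79 6B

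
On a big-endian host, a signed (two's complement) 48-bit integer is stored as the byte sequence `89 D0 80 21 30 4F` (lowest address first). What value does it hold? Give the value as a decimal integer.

In big-endian order the high byte comes first in memory.
The bytes are already most-significant first: 0x89D08021304F.
Top bit is set, so as a signed 48-bit value this is 0x89D08021304F − 2^48 = -129946380849073.

-129946380849073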